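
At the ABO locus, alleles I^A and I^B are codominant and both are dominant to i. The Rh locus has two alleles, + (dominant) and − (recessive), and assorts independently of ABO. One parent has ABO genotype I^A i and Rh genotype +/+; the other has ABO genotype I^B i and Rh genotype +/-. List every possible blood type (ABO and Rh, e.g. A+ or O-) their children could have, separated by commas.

Gametes from I^A i × I^B i give offspring ABO genotypes I^A I^B, I^A i, I^B i, i i, i.e. phenotypes O, A, B, AB.
Rh cross +/+ × +/- → phenotypes Rh+.
Combining independently: O+, A+, B+, AB+.

O+, A+, B+, AB+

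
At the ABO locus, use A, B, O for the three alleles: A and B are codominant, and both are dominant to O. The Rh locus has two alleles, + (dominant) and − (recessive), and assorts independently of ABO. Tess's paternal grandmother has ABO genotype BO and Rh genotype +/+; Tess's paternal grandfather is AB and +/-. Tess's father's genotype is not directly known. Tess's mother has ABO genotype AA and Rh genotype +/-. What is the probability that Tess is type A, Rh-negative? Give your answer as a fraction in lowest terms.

Tess's father's ABO genotype from BO × AB: 1/4 AB, 1/4 AO, 1/4 BB, 1/4 BO.
Crossing each possibility with the mother AA and summing P(type A): 1/4·1/2 + 1/4·1 + 1/4·0 + 1/4·1/2 = 1/2.
Similarly for Rh via the father's Rh distribution: P(Rh-) = 1/8.
Independent loci: 1/2 × 1/8 = 1/16.

1/16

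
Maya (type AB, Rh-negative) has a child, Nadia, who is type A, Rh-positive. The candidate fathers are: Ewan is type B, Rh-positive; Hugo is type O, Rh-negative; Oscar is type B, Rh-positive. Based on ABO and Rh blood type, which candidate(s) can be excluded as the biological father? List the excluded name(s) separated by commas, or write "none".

Hugo

A candidate is excluded only if no genotype consistent with his phenotype could produce a type A, Rh-positive child with a type AB, Rh-negative mother.
Hugo (type O, Rh-): no genotype consistent with that phenotype can produce a type-A Rh+ child with a type-AB mother.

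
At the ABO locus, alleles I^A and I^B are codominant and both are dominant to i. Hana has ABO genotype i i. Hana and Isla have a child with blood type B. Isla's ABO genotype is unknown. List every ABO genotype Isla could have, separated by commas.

For each candidate genotype of Isla, check whether crossing it with i i can produce every observed child phenotype.
  I^A I^A → possible child types {A} ✗
  I^A I^B → possible child types {A, B} ✓
  I^A i → possible child types {O, A} ✗
  I^B I^B → possible child types {B} ✓
  I^B i → possible child types {O, B} ✓
  i i → possible child types {O} ✗

I^A I^B, I^B I^B, I^B i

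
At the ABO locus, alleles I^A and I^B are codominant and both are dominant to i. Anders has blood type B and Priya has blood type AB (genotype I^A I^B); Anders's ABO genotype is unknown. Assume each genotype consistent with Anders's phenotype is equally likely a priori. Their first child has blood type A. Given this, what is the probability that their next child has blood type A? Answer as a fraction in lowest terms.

1/4

Possible genotypes: Anders ∈ {I^B I^B, I^B i}; Priya ∈ {I^A I^B}.
Weight each parental genotype pair by prior × P(type-A child):
  I^B i × I^A I^B: posterior weight 1; P(next child type A) = 1/4.
Weighted sum = 1/4.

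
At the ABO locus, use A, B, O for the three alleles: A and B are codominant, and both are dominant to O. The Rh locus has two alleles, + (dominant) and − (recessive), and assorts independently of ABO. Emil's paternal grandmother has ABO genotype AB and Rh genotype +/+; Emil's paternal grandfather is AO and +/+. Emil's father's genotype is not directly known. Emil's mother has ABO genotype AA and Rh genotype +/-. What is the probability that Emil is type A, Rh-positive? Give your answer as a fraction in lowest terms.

3/4

Emil's father's ABO genotype from AB × AO: 1/4 AA, 1/4 AB, 1/4 AO, 1/4 BO.
Crossing each possibility with the mother AA and summing P(type A): 1/4·1 + 1/4·1/2 + 1/4·1 + 1/4·1/2 = 3/4.
Similarly for Rh via the father's Rh distribution: P(Rh+) = 1.
Independent loci: 3/4 × 1 = 3/4.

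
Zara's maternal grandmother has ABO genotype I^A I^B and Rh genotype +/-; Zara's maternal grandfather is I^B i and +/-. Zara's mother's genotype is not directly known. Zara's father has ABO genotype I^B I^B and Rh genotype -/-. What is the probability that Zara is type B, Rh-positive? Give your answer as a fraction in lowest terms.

Zara's mother's ABO genotype from I^A I^B × I^B i: 1/4 I^A I^B, 1/4 I^A i, 1/4 I^B I^B, 1/4 I^B i.
Crossing each possibility with the father I^B I^B and summing P(type B): 1/4·1/2 + 1/4·1/2 + 1/4·1 + 1/4·1 = 3/4.
Similarly for Rh via the mother's Rh distribution: P(Rh+) = 1/2.
Independent loci: 3/4 × 1/2 = 3/8.

3/8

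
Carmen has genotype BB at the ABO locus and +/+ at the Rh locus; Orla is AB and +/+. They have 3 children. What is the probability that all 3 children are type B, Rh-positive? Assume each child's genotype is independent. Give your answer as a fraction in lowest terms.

1/8

ABO cross BB × AB → 1/2 B, 1/2 AB.
Rh cross +/+ × +/+ → 1 Rh+; so P(type B, Rh-positive) = 1/2 × 1 = 1/2 per child.
All 3 independent: (1/2)^3 = 1/8.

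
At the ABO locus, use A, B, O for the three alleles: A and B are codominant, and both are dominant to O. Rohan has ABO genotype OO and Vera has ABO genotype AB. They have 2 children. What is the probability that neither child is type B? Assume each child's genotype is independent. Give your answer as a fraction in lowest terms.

ABO cross OO × AB → 1/2 A, 1/2 B.
So P(type B) = 1/2 per child.
P(not type B) = 1/2 for one child; (1/2)^2 = 1/4.

1/4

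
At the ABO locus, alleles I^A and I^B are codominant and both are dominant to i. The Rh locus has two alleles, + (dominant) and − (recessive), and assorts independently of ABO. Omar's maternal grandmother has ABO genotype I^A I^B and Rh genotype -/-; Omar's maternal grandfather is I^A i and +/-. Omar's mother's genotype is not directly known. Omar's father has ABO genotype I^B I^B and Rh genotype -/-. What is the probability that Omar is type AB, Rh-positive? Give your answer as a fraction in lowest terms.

Omar's mother's ABO genotype from I^A I^B × I^A i: 1/4 I^A I^A, 1/4 I^A I^B, 1/4 I^A i, 1/4 I^B i.
Crossing each possibility with the father I^B I^B and summing P(type AB): 1/4·1 + 1/4·1/2 + 1/4·1/2 + 1/4·0 = 1/2.
Similarly for Rh via the mother's Rh distribution: P(Rh+) = 1/4.
Independent loci: 1/2 × 1/4 = 1/8.

1/8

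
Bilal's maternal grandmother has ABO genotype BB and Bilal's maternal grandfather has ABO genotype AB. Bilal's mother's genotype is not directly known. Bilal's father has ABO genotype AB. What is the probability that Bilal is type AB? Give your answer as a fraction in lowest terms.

1/2

Bilal's mother's ABO genotype from BB × AB: 1/2 AB, 1/2 BB.
Crossing each possibility with the father AB and summing P(type AB): 1/2·1/2 + 1/2·1/2 = 1/2.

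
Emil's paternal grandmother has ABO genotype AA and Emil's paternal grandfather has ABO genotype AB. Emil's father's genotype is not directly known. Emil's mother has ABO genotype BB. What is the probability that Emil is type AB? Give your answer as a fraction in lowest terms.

Emil's father's ABO genotype from AA × AB: 1/2 AA, 1/2 AB.
Crossing each possibility with the mother BB and summing P(type AB): 1/2·1 + 1/2·1/2 = 3/4.

3/4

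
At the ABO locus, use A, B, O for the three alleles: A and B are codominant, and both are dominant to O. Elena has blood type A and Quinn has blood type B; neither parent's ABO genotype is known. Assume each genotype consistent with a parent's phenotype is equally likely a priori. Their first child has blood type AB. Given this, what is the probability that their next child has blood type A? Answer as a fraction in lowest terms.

Possible genotypes: Elena ∈ {AA, AO}; Quinn ∈ {BB, BO}.
Weight each parental genotype pair by prior × P(type-AB child):
  AA × BB: posterior weight 4/9; P(next child type A) = 0.
  AA × BO: posterior weight 2/9; P(next child type A) = 1/2.
  AO × BB: posterior weight 2/9; P(next child type A) = 0.
  AO × BO: posterior weight 1/9; P(next child type A) = 1/4.
Weighted sum = 5/36.

5/36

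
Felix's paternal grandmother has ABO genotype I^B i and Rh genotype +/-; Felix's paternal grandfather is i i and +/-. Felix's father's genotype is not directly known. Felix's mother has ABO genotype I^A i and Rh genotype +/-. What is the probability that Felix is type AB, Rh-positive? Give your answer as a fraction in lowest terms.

3/32

Felix's father's ABO genotype from I^B i × i i: 1/2 I^B i, 1/2 i i.
Crossing each possibility with the mother I^A i and summing P(type AB): 1/2·1/4 + 1/2·0 = 1/8.
Similarly for Rh via the father's Rh distribution: P(Rh+) = 3/4.
Independent loci: 1/8 × 3/4 = 3/32.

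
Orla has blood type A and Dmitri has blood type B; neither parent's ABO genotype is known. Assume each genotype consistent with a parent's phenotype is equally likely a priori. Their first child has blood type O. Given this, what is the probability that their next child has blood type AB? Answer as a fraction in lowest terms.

1/4

Possible genotypes: Orla ∈ {AA, AO}; Dmitri ∈ {BB, BO}.
Weight each parental genotype pair by prior × P(type-O child):
  AO × BO: posterior weight 1; P(next child type AB) = 1/4.
Weighted sum = 1/4.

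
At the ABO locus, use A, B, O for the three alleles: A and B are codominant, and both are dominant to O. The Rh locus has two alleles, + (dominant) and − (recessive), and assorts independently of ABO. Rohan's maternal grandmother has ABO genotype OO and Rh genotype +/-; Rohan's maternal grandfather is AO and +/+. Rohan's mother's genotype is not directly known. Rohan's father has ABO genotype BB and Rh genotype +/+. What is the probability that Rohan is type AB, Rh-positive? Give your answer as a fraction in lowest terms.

Rohan's mother's ABO genotype from OO × AO: 1/2 AO, 1/2 OO.
Crossing each possibility with the father BB and summing P(type AB): 1/2·1/2 + 1/2·0 = 1/4.
Similarly for Rh via the mother's Rh distribution: P(Rh+) = 1.
Independent loci: 1/4 × 1 = 1/4.

1/4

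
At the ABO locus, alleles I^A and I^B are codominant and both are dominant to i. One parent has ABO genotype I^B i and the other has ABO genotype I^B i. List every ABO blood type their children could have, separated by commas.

O, B

Gametes from I^B i × I^B i give offspring ABO genotypes I^B I^B, I^B i, i i, i.e. phenotypes O, B.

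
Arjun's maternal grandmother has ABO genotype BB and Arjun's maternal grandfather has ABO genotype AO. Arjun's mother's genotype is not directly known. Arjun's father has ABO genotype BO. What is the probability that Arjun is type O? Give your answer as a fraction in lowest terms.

1/8

Arjun's mother's ABO genotype from BB × AO: 1/2 AB, 1/2 BO.
Crossing each possibility with the father BO and summing P(type O): 1/2·0 + 1/2·1/4 = 1/8.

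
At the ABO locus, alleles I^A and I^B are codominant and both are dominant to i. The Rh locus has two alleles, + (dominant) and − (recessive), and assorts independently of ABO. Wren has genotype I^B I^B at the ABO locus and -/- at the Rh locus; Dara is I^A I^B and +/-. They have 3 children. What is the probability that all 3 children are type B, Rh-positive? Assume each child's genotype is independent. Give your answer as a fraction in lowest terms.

ABO cross I^B I^B × I^A I^B → 1/2 B, 1/2 AB.
Rh cross -/- × +/- → 1/2 Rh+, 1/2 Rh-; so P(type B, Rh-positive) = 1/2 × 1/2 = 1/4 per child.
All 3 independent: (1/4)^3 = 1/64.

1/64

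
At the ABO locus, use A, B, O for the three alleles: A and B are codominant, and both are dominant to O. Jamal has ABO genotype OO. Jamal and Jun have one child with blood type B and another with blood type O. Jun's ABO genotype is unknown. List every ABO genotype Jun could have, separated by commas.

For each candidate genotype of Jun, check whether crossing it with OO can produce every observed child phenotype.
  AA → possible child types {A} ✗
  AB → possible child types {A, B} ✗
  AO → possible child types {O, A} ✗
  BB → possible child types {B} ✗
  BO → possible child types {O, B} ✓
  OO → possible child types {O} ✗

BO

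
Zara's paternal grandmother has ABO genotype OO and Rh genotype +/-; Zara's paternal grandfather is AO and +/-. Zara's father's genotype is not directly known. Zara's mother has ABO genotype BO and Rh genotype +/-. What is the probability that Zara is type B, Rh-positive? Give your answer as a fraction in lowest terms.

9/32

Zara's father's ABO genotype from OO × AO: 1/2 AO, 1/2 OO.
Crossing each possibility with the mother BO and summing P(type B): 1/2·1/4 + 1/2·1/2 = 3/8.
Similarly for Rh via the father's Rh distribution: P(Rh+) = 3/4.
Independent loci: 3/8 × 3/4 = 9/32.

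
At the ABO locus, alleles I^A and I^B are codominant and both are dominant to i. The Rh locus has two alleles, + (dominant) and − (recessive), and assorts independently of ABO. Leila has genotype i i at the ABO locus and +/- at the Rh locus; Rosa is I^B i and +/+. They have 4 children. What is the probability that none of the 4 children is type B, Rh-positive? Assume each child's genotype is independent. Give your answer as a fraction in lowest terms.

1/16

ABO cross i i × I^B i → 1/2 O, 1/2 B.
Rh cross +/- × +/+ → 1 Rh+; so P(type B, Rh-positive) = 1/2 × 1 = 1/2 per child.
P(not type B, Rh-positive) = 1/2 for one child; (1/2)^4 = 1/16.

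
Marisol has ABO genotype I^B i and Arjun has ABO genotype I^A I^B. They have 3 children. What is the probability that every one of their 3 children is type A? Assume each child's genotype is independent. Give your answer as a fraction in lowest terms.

1/64

ABO cross I^B i × I^A I^B → 1/4 A, 1/2 B, 1/4 AB.
So P(type A) = 1/4 per child.
All 3 independent: (1/4)^3 = 1/64.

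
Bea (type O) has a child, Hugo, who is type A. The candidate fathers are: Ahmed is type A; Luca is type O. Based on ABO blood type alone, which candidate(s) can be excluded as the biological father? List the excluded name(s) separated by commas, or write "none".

A candidate is excluded only if no genotype consistent with his phenotype could produce a type A child with a type O mother.
Luca (type O): no genotype consistent with that phenotype can produce a type-A child with a type-O mother.

Luca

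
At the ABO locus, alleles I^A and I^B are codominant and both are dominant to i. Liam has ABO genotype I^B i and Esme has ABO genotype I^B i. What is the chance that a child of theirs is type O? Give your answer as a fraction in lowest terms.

ABO cross I^B i × I^B i → offspring phenotypes: 1/4 O, 3/4 B.
So P(type O) = 1/4.

1/4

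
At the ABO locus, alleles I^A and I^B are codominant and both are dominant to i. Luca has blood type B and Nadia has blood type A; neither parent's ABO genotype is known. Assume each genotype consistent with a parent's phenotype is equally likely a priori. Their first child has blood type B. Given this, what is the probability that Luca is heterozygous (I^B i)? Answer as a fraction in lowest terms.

Possible genotypes: Luca ∈ {I^B I^B, I^B i}; Nadia ∈ {I^A I^A, I^A i}.
Weight each parental genotype pair by prior × P(type-B child):
  I^B I^B × I^A i: posterior weight 2/3.
  I^B i × I^A i: posterior weight 1/3.
Sum the posterior weight over pairs where Luca is I^B i: 1/3.

1/3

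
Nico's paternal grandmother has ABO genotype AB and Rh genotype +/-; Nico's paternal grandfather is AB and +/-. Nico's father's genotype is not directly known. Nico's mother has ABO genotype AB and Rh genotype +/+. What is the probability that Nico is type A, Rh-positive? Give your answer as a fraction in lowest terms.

Nico's father's ABO genotype from AB × AB: 1/4 AA, 1/2 AB, 1/4 BB.
Crossing each possibility with the mother AB and summing P(type A): 1/4·1/2 + 1/2·1/4 + 1/4·0 = 1/4.
Similarly for Rh via the father's Rh distribution: P(Rh+) = 1.
Independent loci: 1/4 × 1 = 1/4.

1/4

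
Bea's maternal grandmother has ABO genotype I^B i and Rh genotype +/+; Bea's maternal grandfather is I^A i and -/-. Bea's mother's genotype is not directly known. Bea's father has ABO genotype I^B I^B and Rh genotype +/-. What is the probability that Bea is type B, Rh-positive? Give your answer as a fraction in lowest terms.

Bea's mother's ABO genotype from I^B i × I^A i: 1/4 I^A I^B, 1/4 I^A i, 1/4 I^B i, 1/4 i i.
Crossing each possibility with the father I^B I^B and summing P(type B): 1/4·1/2 + 1/4·1/2 + 1/4·1 + 1/4·1 = 3/4.
Similarly for Rh via the mother's Rh distribution: P(Rh+) = 3/4.
Independent loci: 3/4 × 3/4 = 9/16.

9/16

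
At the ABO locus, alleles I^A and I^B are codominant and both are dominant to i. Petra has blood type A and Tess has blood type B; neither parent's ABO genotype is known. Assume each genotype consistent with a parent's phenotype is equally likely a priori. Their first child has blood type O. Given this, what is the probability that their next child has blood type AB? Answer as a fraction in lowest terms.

Possible genotypes: Petra ∈ {I^A I^A, I^A i}; Tess ∈ {I^B I^B, I^B i}.
Weight each parental genotype pair by prior × P(type-O child):
  I^A i × I^B i: posterior weight 1; P(next child type AB) = 1/4.
Weighted sum = 1/4.

1/4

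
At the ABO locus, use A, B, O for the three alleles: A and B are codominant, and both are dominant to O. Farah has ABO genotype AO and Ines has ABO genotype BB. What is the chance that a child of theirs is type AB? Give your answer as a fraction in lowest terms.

1/2

ABO cross AO × BB → offspring phenotypes: 1/2 B, 1/2 AB.
So P(type AB) = 1/2.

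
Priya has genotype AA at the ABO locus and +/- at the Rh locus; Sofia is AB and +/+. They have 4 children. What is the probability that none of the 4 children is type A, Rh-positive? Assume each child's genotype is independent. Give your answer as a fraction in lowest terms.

1/16

ABO cross AA × AB → 1/2 A, 1/2 AB.
Rh cross +/- × +/+ → 1 Rh+; so P(type A, Rh-positive) = 1/2 × 1 = 1/2 per child.
P(not type A, Rh-positive) = 1/2 for one child; (1/2)^4 = 1/16.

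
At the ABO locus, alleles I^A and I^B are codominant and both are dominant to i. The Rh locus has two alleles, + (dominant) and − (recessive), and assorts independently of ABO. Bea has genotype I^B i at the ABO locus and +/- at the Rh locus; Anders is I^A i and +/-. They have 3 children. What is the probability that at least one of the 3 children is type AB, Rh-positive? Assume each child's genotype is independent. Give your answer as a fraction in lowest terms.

ABO cross I^B i × I^A i → 1/4 O, 1/4 A, 1/4 B, 1/4 AB.
Rh cross +/- × +/- → 3/4 Rh+, 1/4 Rh-; so P(type AB, Rh-positive) = 1/4 × 3/4 = 3/16 per child.
P(none) = (13/16)^3 = 2197/4096; P(at least one) = 1 − 2197/4096 = 1899/4096.

1899/4096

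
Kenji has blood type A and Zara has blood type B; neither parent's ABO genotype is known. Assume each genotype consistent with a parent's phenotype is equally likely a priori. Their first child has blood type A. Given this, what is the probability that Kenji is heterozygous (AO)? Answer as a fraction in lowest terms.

Possible genotypes: Kenji ∈ {AA, AO}; Zara ∈ {BB, BO}.
Weight each parental genotype pair by prior × P(type-A child):
  AA × BO: posterior weight 2/3.
  AO × BO: posterior weight 1/3.
Sum the posterior weight over pairs where Kenji is AO: 1/3.

1/3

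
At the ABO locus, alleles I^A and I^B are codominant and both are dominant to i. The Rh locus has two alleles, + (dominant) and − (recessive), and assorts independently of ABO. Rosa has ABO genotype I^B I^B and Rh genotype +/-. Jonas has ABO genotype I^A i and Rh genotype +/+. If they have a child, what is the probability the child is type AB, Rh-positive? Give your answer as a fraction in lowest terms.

ABO cross I^B I^B × I^A i → offspring phenotypes: 1/2 B, 1/2 AB.
Rh cross +/- × +/+ → 1 Rh+.
Independent loci: P(type AB, Rh-positive) = 1/2 × 1 = 1/2.

1/2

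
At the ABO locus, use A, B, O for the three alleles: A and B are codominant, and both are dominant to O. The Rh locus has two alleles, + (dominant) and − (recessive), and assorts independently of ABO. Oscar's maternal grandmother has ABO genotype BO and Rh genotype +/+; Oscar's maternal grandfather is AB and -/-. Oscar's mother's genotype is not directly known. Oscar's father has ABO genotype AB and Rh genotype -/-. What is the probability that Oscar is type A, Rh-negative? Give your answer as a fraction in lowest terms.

1/8

Oscar's mother's ABO genotype from BO × AB: 1/4 AB, 1/4 AO, 1/4 BB, 1/4 BO.
Crossing each possibility with the father AB and summing P(type A): 1/4·1/4 + 1/4·1/2 + 1/4·0 + 1/4·1/4 = 1/4.
Similarly for Rh via the mother's Rh distribution: P(Rh-) = 1/2.
Independent loci: 1/4 × 1/2 = 1/8.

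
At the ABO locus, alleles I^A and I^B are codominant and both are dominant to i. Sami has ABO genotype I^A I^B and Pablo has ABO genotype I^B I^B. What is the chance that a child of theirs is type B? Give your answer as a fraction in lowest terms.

ABO cross I^A I^B × I^B I^B → offspring phenotypes: 1/2 B, 1/2 AB.
So P(type B) = 1/2.

1/2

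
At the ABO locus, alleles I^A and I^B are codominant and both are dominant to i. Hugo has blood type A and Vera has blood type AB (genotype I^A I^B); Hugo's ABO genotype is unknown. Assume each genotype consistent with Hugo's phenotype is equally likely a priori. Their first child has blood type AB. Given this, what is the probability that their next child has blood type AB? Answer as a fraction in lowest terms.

5/12

Possible genotypes: Hugo ∈ {I^A I^A, I^A i}; Vera ∈ {I^A I^B}.
Weight each parental genotype pair by prior × P(type-AB child):
  I^A I^A × I^A I^B: posterior weight 2/3; P(next child type AB) = 1/2.
  I^A i × I^A I^B: posterior weight 1/3; P(next child type AB) = 1/4.
Weighted sum = 5/12.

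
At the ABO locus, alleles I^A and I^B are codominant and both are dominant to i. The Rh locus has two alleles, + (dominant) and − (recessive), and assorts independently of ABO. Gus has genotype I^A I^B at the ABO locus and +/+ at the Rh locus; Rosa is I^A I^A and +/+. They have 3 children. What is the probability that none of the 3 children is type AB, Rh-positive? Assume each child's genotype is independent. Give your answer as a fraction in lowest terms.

1/8

ABO cross I^A I^B × I^A I^A → 1/2 A, 1/2 AB.
Rh cross +/+ × +/+ → 1 Rh+; so P(type AB, Rh-positive) = 1/2 × 1 = 1/2 per child.
P(not type AB, Rh-positive) = 1/2 for one child; (1/2)^3 = 1/8.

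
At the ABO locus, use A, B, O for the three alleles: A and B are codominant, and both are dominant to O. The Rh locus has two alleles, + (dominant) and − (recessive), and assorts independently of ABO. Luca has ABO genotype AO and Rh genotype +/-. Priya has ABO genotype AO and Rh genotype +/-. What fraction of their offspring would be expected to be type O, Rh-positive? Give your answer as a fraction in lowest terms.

3/16

ABO cross AO × AO → offspring phenotypes: 1/4 O, 3/4 A.
Rh cross +/- × +/- → 3/4 Rh+, 1/4 Rh-.
Independent loci: P(type O, Rh-positive) = 1/4 × 3/4 = 3/16.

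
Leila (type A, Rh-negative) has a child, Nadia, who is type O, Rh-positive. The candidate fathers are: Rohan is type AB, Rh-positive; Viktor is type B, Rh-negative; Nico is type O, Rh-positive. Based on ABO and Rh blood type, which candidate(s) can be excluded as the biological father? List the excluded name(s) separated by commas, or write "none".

A candidate is excluded only if no genotype consistent with his phenotype could produce a type O, Rh-positive child with a type A, Rh-negative mother.
Rohan (type AB, Rh+): no genotype consistent with that phenotype can produce a type-O Rh+ child with a type-A mother.
Viktor (type B, Rh-): no genotype consistent with that phenotype can produce a type-O Rh+ child with a type-A mother.

Rohan, Viktor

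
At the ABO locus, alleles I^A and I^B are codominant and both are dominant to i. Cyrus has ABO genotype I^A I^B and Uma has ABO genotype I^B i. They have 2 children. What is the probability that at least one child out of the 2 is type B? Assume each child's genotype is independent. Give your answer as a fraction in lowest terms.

ABO cross I^A I^B × I^B i → 1/4 A, 1/2 B, 1/4 AB.
So P(type B) = 1/2 per child.
P(none) = (1/2)^2 = 1/4; P(at least one) = 1 − 1/4 = 3/4.

3/4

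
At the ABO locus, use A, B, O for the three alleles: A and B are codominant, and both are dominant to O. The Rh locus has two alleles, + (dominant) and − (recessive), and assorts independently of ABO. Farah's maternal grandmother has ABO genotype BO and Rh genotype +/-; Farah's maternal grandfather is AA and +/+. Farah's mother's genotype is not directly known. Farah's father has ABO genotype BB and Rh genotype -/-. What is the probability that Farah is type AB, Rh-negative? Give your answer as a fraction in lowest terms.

1/8

Farah's mother's ABO genotype from BO × AA: 1/2 AB, 1/2 AO.
Crossing each possibility with the father BB and summing P(type AB): 1/2·1/2 + 1/2·1/2 = 1/2.
Similarly for Rh via the mother's Rh distribution: P(Rh-) = 1/4.
Independent loci: 1/2 × 1/4 = 1/8.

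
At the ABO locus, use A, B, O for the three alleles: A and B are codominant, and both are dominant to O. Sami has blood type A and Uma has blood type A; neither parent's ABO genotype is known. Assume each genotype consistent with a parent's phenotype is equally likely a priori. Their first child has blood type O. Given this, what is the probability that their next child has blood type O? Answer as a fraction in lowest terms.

1/4

Possible genotypes: Sami ∈ {AA, AO}; Uma ∈ {AA, AO}.
Weight each parental genotype pair by prior × P(type-O child):
  AO × AO: posterior weight 1; P(next child type O) = 1/4.
Weighted sum = 1/4.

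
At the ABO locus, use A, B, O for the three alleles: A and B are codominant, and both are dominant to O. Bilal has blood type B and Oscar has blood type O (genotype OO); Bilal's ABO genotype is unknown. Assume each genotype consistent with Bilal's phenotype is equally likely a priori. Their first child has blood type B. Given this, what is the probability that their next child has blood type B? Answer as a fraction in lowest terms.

5/6

Possible genotypes: Bilal ∈ {BB, BO}; Oscar ∈ {OO}.
Weight each parental genotype pair by prior × P(type-B child):
  BB × OO: posterior weight 2/3; P(next child type B) = 1.
  BO × OO: posterior weight 1/3; P(next child type B) = 1/2.
Weighted sum = 5/6.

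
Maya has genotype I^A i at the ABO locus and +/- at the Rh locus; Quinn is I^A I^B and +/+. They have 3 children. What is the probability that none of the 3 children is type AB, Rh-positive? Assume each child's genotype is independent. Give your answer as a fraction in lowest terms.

ABO cross I^A i × I^A I^B → 1/2 A, 1/4 B, 1/4 AB.
Rh cross +/- × +/+ → 1 Rh+; so P(type AB, Rh-positive) = 1/4 × 1 = 1/4 per child.
P(not type AB, Rh-positive) = 3/4 for one child; (3/4)^3 = 27/64.

27/64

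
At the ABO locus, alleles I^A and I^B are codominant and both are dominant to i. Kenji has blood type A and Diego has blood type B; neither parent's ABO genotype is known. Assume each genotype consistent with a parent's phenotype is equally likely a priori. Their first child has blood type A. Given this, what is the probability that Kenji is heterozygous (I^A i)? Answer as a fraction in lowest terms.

1/3

Possible genotypes: Kenji ∈ {I^A I^A, I^A i}; Diego ∈ {I^B I^B, I^B i}.
Weight each parental genotype pair by prior × P(type-A child):
  I^A I^A × I^B i: posterior weight 2/3.
  I^A i × I^B i: posterior weight 1/3.
Sum the posterior weight over pairs where Kenji is I^A i: 1/3.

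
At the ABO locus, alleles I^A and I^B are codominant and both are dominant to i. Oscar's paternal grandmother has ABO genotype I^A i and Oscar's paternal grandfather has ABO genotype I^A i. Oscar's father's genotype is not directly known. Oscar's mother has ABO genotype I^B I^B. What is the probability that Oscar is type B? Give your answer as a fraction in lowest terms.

1/2

Oscar's father's ABO genotype from I^A i × I^A i: 1/4 I^A I^A, 1/2 I^A i, 1/4 i i.
Crossing each possibility with the mother I^B I^B and summing P(type B): 1/4·0 + 1/2·1/2 + 1/4·1 = 1/2.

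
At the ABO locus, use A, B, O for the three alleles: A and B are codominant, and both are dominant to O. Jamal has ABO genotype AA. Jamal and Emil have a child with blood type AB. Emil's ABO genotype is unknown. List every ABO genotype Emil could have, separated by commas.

AB, BB, BO

For each candidate genotype of Emil, check whether crossing it with AA can produce every observed child phenotype.
  AA → possible child types {A} ✗
  AB → possible child types {A, AB} ✓
  AO → possible child types {A} ✗
  BB → possible child types {AB} ✓
  BO → possible child types {A, AB} ✓
  OO → possible child types {A} ✗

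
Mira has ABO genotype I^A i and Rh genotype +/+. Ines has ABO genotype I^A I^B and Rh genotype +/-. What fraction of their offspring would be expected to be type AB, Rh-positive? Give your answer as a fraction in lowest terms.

ABO cross I^A i × I^A I^B → offspring phenotypes: 1/2 A, 1/4 B, 1/4 AB.
Rh cross +/+ × +/- → 1 Rh+.
Independent loci: P(type AB, Rh-positive) = 1/4 × 1 = 1/4.

1/4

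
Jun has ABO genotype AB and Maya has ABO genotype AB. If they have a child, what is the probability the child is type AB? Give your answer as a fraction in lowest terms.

ABO cross AB × AB → offspring phenotypes: 1/4 A, 1/4 B, 1/2 AB.
So P(type AB) = 1/2.

1/2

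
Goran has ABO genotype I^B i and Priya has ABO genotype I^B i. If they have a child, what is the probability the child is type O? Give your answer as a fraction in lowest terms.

ABO cross I^B i × I^B i → offspring phenotypes: 1/4 O, 3/4 B.
So P(type O) = 1/4.

1/4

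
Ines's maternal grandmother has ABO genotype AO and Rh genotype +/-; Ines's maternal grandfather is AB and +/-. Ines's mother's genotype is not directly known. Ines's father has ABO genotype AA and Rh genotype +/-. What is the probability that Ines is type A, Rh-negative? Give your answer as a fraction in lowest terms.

Ines's mother's ABO genotype from AO × AB: 1/4 AA, 1/4 AB, 1/4 AO, 1/4 BO.
Crossing each possibility with the father AA and summing P(type A): 1/4·1 + 1/4·1/2 + 1/4·1 + 1/4·1/2 = 3/4.
Similarly for Rh via the mother's Rh distribution: P(Rh-) = 1/4.
Independent loci: 3/4 × 1/4 = 3/16.

3/16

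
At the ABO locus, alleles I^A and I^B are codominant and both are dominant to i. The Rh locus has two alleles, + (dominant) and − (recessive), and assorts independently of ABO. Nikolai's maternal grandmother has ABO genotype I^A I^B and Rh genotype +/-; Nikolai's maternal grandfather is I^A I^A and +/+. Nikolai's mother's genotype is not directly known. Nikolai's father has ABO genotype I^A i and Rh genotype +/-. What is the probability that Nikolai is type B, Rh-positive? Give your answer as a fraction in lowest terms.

Nikolai's mother's ABO genotype from I^A I^B × I^A I^A: 1/2 I^A I^A, 1/2 I^A I^B.
Crossing each possibility with the father I^A i and summing P(type B): 1/2·0 + 1/2·1/4 = 1/8.
Similarly for Rh via the mother's Rh distribution: P(Rh+) = 7/8.
Independent loci: 1/8 × 7/8 = 7/64.

7/64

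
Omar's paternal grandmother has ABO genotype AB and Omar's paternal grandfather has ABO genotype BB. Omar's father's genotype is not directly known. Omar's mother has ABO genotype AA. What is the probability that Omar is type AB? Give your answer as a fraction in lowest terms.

Omar's father's ABO genotype from AB × BB: 1/2 AB, 1/2 BB.
Crossing each possibility with the mother AA and summing P(type AB): 1/2·1/2 + 1/2·1 = 3/4.

3/4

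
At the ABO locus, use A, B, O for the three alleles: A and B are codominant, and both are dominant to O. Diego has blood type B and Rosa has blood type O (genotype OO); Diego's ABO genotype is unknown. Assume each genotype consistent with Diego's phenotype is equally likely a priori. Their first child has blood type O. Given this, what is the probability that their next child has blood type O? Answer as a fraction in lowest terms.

1/2

Possible genotypes: Diego ∈ {BB, BO}; Rosa ∈ {OO}.
Weight each parental genotype pair by prior × P(type-O child):
  BO × OO: posterior weight 1; P(next child type O) = 1/2.
Weighted sum = 1/2.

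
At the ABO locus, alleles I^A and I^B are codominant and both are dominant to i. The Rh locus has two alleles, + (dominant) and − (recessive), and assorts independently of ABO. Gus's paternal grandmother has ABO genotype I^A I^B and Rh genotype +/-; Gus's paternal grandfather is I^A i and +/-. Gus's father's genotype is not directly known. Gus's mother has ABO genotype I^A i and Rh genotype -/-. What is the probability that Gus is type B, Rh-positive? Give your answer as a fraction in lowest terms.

Gus's father's ABO genotype from I^A I^B × I^A i: 1/4 I^A I^A, 1/4 I^A I^B, 1/4 I^A i, 1/4 I^B i.
Crossing each possibility with the mother I^A i and summing P(type B): 1/4·0 + 1/4·1/4 + 1/4·0 + 1/4·1/4 = 1/8.
Similarly for Rh via the father's Rh distribution: P(Rh+) = 1/2.
Independent loci: 1/8 × 1/2 = 1/16.

1/16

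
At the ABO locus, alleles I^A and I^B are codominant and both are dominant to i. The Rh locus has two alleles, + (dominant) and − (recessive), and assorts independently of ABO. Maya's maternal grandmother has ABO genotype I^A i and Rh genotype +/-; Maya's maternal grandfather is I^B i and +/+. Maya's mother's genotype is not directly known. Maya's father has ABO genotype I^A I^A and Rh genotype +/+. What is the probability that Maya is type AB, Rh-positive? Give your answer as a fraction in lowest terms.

1/4

Maya's mother's ABO genotype from I^A i × I^B i: 1/4 I^A I^B, 1/4 I^A i, 1/4 I^B i, 1/4 i i.
Crossing each possibility with the father I^A I^A and summing P(type AB): 1/4·1/2 + 1/4·0 + 1/4·1/2 + 1/4·0 = 1/4.
Similarly for Rh via the mother's Rh distribution: P(Rh+) = 1.
Independent loci: 1/4 × 1 = 1/4.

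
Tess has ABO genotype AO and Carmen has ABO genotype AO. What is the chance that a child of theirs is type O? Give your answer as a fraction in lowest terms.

ABO cross AO × AO → offspring phenotypes: 1/4 O, 3/4 A.
So P(type O) = 1/4.

1/4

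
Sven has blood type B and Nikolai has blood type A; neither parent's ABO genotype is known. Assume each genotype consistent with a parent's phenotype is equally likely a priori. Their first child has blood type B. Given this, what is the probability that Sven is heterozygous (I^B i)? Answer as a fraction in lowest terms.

1/3

Possible genotypes: Sven ∈ {I^B I^B, I^B i}; Nikolai ∈ {I^A I^A, I^A i}.
Weight each parental genotype pair by prior × P(type-B child):
  I^B I^B × I^A i: posterior weight 2/3.
  I^B i × I^A i: posterior weight 1/3.
Sum the posterior weight over pairs where Sven is I^B i: 1/3.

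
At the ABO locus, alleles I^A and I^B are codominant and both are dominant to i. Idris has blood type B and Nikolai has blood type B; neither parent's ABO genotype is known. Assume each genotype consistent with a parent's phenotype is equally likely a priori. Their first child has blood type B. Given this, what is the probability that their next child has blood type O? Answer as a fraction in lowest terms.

Possible genotypes: Idris ∈ {I^B I^B, I^B i}; Nikolai ∈ {I^B I^B, I^B i}.
Weight each parental genotype pair by prior × P(type-B child):
  I^B I^B × I^B I^B: posterior weight 4/15; P(next child type O) = 0.
  I^B I^B × I^B i: posterior weight 4/15; P(next child type O) = 0.
  I^B i × I^B I^B: posterior weight 4/15; P(next child type O) = 0.
  I^B i × I^B i: posterior weight 1/5; P(next child type O) = 1/4.
Weighted sum = 1/20.

1/20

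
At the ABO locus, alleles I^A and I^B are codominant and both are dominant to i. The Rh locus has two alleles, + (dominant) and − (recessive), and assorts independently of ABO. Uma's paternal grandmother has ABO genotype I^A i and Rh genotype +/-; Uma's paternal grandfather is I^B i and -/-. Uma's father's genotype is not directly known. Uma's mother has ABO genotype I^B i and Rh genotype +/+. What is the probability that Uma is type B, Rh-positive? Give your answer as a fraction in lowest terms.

Uma's father's ABO genotype from I^A i × I^B i: 1/4 I^A I^B, 1/4 I^A i, 1/4 I^B i, 1/4 i i.
Crossing each possibility with the mother I^B i and summing P(type B): 1/4·1/2 + 1/4·1/4 + 1/4·3/4 + 1/4·1/2 = 1/2.
Similarly for Rh via the father's Rh distribution: P(Rh+) = 1.
Independent loci: 1/2 × 1 = 1/2.

1/2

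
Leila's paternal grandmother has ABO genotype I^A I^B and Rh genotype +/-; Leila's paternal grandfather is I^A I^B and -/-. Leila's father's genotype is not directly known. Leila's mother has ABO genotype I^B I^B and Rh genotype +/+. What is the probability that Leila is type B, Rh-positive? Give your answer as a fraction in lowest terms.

1/2

Leila's father's ABO genotype from I^A I^B × I^A I^B: 1/4 I^A I^A, 1/2 I^A I^B, 1/4 I^B I^B.
Crossing each possibility with the mother I^B I^B and summing P(type B): 1/4·0 + 1/2·1/2 + 1/4·1 = 1/2.
Similarly for Rh via the father's Rh distribution: P(Rh+) = 1.
Independent loci: 1/2 × 1 = 1/2.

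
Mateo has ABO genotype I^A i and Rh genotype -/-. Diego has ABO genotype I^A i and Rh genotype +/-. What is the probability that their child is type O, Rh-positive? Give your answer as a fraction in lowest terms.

1/8

ABO cross I^A i × I^A i → offspring phenotypes: 1/4 O, 3/4 A.
Rh cross -/- × +/- → 1/2 Rh+, 1/2 Rh-.
Independent loci: P(type O, Rh-positive) = 1/4 × 1/2 = 1/8.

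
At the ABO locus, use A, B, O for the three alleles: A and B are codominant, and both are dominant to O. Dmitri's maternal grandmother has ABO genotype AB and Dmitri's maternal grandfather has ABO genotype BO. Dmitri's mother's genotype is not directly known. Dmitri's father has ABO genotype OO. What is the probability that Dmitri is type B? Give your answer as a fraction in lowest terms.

1/2

Dmitri's mother's ABO genotype from AB × BO: 1/4 AB, 1/4 AO, 1/4 BB, 1/4 BO.
Crossing each possibility with the father OO and summing P(type B): 1/4·1/2 + 1/4·0 + 1/4·1 + 1/4·1/2 = 1/2.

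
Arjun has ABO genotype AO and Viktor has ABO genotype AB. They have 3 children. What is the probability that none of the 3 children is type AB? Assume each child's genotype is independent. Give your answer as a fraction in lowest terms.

27/64

ABO cross AO × AB → 1/2 A, 1/4 B, 1/4 AB.
So P(type AB) = 1/4 per child.
P(not type AB) = 3/4 for one child; (3/4)^3 = 27/64.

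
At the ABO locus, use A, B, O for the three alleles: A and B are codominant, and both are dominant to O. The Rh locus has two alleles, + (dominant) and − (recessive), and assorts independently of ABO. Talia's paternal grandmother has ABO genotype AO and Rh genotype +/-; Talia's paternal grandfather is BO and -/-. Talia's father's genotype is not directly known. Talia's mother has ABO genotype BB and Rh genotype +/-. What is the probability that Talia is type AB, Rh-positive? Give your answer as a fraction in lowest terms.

5/32

Talia's father's ABO genotype from AO × BO: 1/4 AB, 1/4 AO, 1/4 BO, 1/4 OO.
Crossing each possibility with the mother BB and summing P(type AB): 1/4·1/2 + 1/4·1/2 + 1/4·0 + 1/4·0 = 1/4.
Similarly for Rh via the father's Rh distribution: P(Rh+) = 5/8.
Independent loci: 1/4 × 5/8 = 5/32.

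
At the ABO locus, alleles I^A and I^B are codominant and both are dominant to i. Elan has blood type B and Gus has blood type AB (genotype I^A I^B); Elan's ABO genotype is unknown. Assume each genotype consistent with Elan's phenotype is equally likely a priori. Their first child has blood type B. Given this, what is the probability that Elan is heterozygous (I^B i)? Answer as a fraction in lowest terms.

1/2

Possible genotypes: Elan ∈ {I^B I^B, I^B i}; Gus ∈ {I^A I^B}.
Weight each parental genotype pair by prior × P(type-B child):
  I^B I^B × I^A I^B: posterior weight 1/2.
  I^B i × I^A I^B: posterior weight 1/2.
Sum the posterior weight over pairs where Elan is I^B i: 1/2.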